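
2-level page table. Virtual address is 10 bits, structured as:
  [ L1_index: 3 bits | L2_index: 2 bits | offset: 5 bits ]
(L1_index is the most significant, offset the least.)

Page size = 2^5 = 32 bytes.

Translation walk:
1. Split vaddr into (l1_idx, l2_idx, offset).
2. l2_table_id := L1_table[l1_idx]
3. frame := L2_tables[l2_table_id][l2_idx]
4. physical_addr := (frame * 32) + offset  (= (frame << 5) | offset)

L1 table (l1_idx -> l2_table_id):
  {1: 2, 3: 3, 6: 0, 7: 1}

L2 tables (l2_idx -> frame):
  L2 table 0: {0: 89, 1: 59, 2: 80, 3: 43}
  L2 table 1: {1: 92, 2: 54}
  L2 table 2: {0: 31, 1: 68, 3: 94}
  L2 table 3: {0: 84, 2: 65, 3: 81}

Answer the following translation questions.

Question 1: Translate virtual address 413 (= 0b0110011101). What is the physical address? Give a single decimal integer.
Answer: 2717

Derivation:
vaddr = 413 = 0b0110011101
Split: l1_idx=3, l2_idx=0, offset=29
L1[3] = 3
L2[3][0] = 84
paddr = 84 * 32 + 29 = 2717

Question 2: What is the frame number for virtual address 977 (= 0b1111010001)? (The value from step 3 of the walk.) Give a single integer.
vaddr = 977: l1_idx=7, l2_idx=2
L1[7] = 1; L2[1][2] = 54

Answer: 54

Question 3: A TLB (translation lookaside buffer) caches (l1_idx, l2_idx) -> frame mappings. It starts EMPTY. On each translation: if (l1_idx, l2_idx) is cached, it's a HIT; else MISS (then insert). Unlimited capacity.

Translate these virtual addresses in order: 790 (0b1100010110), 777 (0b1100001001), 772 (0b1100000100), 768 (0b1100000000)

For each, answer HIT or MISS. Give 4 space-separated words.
vaddr=790: (6,0) not in TLB -> MISS, insert
vaddr=777: (6,0) in TLB -> HIT
vaddr=772: (6,0) in TLB -> HIT
vaddr=768: (6,0) in TLB -> HIT

Answer: MISS HIT HIT HIT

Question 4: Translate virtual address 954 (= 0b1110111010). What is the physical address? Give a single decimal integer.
vaddr = 954 = 0b1110111010
Split: l1_idx=7, l2_idx=1, offset=26
L1[7] = 1
L2[1][1] = 92
paddr = 92 * 32 + 26 = 2970

Answer: 2970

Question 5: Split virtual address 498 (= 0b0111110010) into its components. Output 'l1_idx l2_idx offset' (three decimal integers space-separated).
vaddr = 498 = 0b0111110010
  top 3 bits -> l1_idx = 3
  next 2 bits -> l2_idx = 3
  bottom 5 bits -> offset = 18

Answer: 3 3 18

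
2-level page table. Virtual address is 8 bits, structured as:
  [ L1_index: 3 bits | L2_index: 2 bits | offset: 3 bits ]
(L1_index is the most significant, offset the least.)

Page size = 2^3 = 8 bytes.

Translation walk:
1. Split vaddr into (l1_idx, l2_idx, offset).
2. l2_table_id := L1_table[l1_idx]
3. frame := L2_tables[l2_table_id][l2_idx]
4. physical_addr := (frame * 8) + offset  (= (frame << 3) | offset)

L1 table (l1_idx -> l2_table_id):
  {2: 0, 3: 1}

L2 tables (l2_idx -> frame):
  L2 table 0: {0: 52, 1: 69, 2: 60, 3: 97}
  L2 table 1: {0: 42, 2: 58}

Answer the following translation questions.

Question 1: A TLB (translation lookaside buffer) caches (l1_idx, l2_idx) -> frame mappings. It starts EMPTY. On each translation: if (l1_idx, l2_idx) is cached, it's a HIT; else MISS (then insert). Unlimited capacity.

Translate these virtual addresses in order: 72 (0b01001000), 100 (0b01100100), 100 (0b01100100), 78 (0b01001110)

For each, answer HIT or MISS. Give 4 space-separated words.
Answer: MISS MISS HIT HIT

Derivation:
vaddr=72: (2,1) not in TLB -> MISS, insert
vaddr=100: (3,0) not in TLB -> MISS, insert
vaddr=100: (3,0) in TLB -> HIT
vaddr=78: (2,1) in TLB -> HIT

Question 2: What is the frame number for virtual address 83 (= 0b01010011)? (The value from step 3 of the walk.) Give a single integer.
Answer: 60

Derivation:
vaddr = 83: l1_idx=2, l2_idx=2
L1[2] = 0; L2[0][2] = 60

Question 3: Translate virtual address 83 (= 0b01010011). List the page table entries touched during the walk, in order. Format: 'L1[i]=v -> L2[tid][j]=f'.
vaddr = 83 = 0b01010011
Split: l1_idx=2, l2_idx=2, offset=3

Answer: L1[2]=0 -> L2[0][2]=60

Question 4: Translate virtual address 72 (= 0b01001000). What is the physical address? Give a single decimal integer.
Answer: 552

Derivation:
vaddr = 72 = 0b01001000
Split: l1_idx=2, l2_idx=1, offset=0
L1[2] = 0
L2[0][1] = 69
paddr = 69 * 8 + 0 = 552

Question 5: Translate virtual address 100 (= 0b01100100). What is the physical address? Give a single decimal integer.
vaddr = 100 = 0b01100100
Split: l1_idx=3, l2_idx=0, offset=4
L1[3] = 1
L2[1][0] = 42
paddr = 42 * 8 + 4 = 340

Answer: 340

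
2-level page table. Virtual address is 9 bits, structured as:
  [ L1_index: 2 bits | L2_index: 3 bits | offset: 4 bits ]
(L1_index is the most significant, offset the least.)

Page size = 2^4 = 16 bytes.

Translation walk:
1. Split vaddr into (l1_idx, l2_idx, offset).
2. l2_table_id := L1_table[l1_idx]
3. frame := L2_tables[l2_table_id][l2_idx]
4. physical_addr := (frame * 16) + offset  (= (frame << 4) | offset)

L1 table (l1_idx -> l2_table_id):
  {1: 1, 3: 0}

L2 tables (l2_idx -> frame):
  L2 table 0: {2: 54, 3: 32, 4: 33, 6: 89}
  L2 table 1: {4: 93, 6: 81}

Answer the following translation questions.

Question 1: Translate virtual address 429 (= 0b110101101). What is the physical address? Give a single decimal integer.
vaddr = 429 = 0b110101101
Split: l1_idx=3, l2_idx=2, offset=13
L1[3] = 0
L2[0][2] = 54
paddr = 54 * 16 + 13 = 877

Answer: 877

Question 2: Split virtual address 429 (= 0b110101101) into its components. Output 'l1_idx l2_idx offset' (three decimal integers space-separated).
Answer: 3 2 13

Derivation:
vaddr = 429 = 0b110101101
  top 2 bits -> l1_idx = 3
  next 3 bits -> l2_idx = 2
  bottom 4 bits -> offset = 13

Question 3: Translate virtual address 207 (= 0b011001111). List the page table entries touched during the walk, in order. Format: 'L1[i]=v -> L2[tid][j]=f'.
vaddr = 207 = 0b011001111
Split: l1_idx=1, l2_idx=4, offset=15

Answer: L1[1]=1 -> L2[1][4]=93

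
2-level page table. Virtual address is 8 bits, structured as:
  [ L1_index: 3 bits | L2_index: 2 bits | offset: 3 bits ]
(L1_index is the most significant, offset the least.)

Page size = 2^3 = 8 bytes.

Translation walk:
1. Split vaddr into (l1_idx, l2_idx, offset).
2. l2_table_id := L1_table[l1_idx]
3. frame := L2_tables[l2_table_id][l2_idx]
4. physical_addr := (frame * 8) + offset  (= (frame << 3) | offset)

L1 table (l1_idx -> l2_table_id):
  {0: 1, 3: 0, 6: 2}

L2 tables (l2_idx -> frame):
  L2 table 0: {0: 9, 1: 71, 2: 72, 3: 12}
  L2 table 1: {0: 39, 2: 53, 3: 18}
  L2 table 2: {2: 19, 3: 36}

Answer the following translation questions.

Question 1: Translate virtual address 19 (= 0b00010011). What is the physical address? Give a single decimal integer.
Answer: 427

Derivation:
vaddr = 19 = 0b00010011
Split: l1_idx=0, l2_idx=2, offset=3
L1[0] = 1
L2[1][2] = 53
paddr = 53 * 8 + 3 = 427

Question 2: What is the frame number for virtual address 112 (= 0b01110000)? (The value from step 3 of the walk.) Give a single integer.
Answer: 72

Derivation:
vaddr = 112: l1_idx=3, l2_idx=2
L1[3] = 0; L2[0][2] = 72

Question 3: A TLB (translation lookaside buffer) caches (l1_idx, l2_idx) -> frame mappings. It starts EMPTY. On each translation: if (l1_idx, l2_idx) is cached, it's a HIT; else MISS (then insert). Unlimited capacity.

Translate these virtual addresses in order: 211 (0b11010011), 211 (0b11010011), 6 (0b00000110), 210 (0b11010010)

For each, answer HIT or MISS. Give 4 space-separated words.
Answer: MISS HIT MISS HIT

Derivation:
vaddr=211: (6,2) not in TLB -> MISS, insert
vaddr=211: (6,2) in TLB -> HIT
vaddr=6: (0,0) not in TLB -> MISS, insert
vaddr=210: (6,2) in TLB -> HIT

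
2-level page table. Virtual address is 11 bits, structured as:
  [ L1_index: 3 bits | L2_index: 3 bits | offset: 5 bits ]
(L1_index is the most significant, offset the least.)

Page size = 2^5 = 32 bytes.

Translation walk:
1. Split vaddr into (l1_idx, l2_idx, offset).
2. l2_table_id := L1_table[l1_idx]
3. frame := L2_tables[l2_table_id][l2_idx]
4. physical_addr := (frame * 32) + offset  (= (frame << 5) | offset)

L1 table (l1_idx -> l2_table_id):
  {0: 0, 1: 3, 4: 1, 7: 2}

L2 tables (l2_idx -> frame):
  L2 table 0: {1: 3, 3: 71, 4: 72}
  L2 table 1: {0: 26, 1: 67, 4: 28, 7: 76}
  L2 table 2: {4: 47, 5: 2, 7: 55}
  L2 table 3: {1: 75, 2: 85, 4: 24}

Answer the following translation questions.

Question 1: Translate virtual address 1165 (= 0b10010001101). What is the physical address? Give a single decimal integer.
vaddr = 1165 = 0b10010001101
Split: l1_idx=4, l2_idx=4, offset=13
L1[4] = 1
L2[1][4] = 28
paddr = 28 * 32 + 13 = 909

Answer: 909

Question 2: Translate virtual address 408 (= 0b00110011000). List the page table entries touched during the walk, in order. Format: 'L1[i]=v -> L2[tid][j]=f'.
Answer: L1[1]=3 -> L2[3][4]=24

Derivation:
vaddr = 408 = 0b00110011000
Split: l1_idx=1, l2_idx=4, offset=24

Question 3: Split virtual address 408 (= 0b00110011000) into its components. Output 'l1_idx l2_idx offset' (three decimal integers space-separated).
Answer: 1 4 24

Derivation:
vaddr = 408 = 0b00110011000
  top 3 bits -> l1_idx = 1
  next 3 bits -> l2_idx = 4
  bottom 5 bits -> offset = 24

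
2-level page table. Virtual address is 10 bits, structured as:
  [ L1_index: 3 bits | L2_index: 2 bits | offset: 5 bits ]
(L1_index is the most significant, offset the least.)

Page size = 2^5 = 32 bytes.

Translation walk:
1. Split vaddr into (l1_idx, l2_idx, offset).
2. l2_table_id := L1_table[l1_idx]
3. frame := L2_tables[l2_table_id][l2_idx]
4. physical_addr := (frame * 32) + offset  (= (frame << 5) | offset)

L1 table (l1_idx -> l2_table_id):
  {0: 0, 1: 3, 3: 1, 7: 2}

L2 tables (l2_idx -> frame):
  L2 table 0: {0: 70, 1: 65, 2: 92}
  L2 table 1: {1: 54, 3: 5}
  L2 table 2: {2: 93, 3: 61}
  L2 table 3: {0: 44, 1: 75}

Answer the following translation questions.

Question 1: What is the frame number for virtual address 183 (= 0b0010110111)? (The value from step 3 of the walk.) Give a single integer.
vaddr = 183: l1_idx=1, l2_idx=1
L1[1] = 3; L2[3][1] = 75

Answer: 75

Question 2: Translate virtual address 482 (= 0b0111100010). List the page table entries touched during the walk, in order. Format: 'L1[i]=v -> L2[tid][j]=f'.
vaddr = 482 = 0b0111100010
Split: l1_idx=3, l2_idx=3, offset=2

Answer: L1[3]=1 -> L2[1][3]=5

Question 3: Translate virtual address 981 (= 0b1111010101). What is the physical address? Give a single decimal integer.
vaddr = 981 = 0b1111010101
Split: l1_idx=7, l2_idx=2, offset=21
L1[7] = 2
L2[2][2] = 93
paddr = 93 * 32 + 21 = 2997

Answer: 2997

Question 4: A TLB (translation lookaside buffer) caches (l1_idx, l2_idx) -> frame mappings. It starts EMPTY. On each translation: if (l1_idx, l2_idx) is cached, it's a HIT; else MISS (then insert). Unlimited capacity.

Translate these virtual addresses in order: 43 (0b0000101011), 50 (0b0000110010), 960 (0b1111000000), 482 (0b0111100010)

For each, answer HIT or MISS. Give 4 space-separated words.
vaddr=43: (0,1) not in TLB -> MISS, insert
vaddr=50: (0,1) in TLB -> HIT
vaddr=960: (7,2) not in TLB -> MISS, insert
vaddr=482: (3,3) not in TLB -> MISS, insert

Answer: MISS HIT MISS MISS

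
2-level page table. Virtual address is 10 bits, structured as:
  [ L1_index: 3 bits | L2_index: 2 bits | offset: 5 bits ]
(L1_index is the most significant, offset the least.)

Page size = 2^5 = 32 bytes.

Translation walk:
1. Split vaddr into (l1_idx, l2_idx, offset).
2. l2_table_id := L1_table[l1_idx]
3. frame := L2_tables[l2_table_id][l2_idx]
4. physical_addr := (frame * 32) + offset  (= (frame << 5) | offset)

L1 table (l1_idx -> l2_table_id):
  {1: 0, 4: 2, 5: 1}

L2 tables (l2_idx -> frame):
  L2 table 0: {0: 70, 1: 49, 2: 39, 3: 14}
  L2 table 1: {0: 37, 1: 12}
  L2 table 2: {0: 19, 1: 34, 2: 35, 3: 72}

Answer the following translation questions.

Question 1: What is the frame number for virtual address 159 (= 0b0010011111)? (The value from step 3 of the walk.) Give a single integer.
vaddr = 159: l1_idx=1, l2_idx=0
L1[1] = 0; L2[0][0] = 70

Answer: 70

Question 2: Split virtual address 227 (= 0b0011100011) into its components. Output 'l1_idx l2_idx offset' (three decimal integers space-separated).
vaddr = 227 = 0b0011100011
  top 3 bits -> l1_idx = 1
  next 2 bits -> l2_idx = 3
  bottom 5 bits -> offset = 3

Answer: 1 3 3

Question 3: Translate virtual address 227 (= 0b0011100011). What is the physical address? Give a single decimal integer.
vaddr = 227 = 0b0011100011
Split: l1_idx=1, l2_idx=3, offset=3
L1[1] = 0
L2[0][3] = 14
paddr = 14 * 32 + 3 = 451

Answer: 451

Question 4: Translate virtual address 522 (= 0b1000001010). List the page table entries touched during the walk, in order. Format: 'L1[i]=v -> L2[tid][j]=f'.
vaddr = 522 = 0b1000001010
Split: l1_idx=4, l2_idx=0, offset=10

Answer: L1[4]=2 -> L2[2][0]=19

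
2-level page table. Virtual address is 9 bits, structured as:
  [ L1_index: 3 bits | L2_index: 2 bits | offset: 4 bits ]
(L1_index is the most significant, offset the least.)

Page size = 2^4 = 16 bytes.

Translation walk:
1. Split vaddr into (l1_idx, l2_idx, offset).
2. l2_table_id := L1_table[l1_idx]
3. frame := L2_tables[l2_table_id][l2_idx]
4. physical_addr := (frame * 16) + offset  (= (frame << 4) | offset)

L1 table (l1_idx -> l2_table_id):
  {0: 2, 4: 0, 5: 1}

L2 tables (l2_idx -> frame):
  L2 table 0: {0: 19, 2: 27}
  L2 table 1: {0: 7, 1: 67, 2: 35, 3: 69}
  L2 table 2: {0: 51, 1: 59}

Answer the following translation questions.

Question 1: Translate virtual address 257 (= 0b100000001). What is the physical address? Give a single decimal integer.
vaddr = 257 = 0b100000001
Split: l1_idx=4, l2_idx=0, offset=1
L1[4] = 0
L2[0][0] = 19
paddr = 19 * 16 + 1 = 305

Answer: 305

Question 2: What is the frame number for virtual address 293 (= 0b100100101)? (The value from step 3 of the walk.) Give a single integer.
Answer: 27

Derivation:
vaddr = 293: l1_idx=4, l2_idx=2
L1[4] = 0; L2[0][2] = 27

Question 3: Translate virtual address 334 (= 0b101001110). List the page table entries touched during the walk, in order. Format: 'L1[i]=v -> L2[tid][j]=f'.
Answer: L1[5]=1 -> L2[1][0]=7

Derivation:
vaddr = 334 = 0b101001110
Split: l1_idx=5, l2_idx=0, offset=14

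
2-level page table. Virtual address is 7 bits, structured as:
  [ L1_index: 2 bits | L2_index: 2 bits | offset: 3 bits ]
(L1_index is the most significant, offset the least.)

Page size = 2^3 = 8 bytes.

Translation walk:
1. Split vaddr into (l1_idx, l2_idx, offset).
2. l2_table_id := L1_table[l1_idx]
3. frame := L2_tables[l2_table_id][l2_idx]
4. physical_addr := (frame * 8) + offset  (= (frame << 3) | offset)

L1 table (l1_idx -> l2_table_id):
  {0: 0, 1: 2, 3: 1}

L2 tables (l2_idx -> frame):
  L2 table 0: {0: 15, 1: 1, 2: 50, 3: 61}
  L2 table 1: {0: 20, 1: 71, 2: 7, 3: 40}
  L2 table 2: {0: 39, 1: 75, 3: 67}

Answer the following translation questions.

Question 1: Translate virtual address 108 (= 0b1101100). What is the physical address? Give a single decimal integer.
Answer: 572

Derivation:
vaddr = 108 = 0b1101100
Split: l1_idx=3, l2_idx=1, offset=4
L1[3] = 1
L2[1][1] = 71
paddr = 71 * 8 + 4 = 572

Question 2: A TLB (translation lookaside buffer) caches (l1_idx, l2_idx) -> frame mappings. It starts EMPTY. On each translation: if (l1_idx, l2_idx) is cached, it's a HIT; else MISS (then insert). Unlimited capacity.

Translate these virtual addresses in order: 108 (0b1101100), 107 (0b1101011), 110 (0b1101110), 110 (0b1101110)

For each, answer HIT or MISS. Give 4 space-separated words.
vaddr=108: (3,1) not in TLB -> MISS, insert
vaddr=107: (3,1) in TLB -> HIT
vaddr=110: (3,1) in TLB -> HIT
vaddr=110: (3,1) in TLB -> HIT

Answer: MISS HIT HIT HIT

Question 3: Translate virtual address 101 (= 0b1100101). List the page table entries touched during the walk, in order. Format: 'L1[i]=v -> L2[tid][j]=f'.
vaddr = 101 = 0b1100101
Split: l1_idx=3, l2_idx=0, offset=5

Answer: L1[3]=1 -> L2[1][0]=20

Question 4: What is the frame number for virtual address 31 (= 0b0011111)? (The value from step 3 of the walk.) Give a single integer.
Answer: 61

Derivation:
vaddr = 31: l1_idx=0, l2_idx=3
L1[0] = 0; L2[0][3] = 61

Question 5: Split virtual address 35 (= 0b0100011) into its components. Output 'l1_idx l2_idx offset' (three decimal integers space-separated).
Answer: 1 0 3

Derivation:
vaddr = 35 = 0b0100011
  top 2 bits -> l1_idx = 1
  next 2 bits -> l2_idx = 0
  bottom 3 bits -> offset = 3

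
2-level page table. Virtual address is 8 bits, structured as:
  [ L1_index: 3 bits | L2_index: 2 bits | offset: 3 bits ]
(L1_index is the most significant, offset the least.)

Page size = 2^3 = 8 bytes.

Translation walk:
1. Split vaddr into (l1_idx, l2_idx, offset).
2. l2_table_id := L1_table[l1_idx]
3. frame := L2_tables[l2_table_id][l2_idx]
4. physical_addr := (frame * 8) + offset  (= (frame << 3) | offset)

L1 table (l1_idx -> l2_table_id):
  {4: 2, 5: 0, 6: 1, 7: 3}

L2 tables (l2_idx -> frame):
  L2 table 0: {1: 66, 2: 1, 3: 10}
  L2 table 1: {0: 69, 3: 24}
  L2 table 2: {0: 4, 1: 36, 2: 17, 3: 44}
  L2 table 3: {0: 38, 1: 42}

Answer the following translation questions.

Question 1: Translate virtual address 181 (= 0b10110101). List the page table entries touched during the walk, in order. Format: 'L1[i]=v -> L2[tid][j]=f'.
vaddr = 181 = 0b10110101
Split: l1_idx=5, l2_idx=2, offset=5

Answer: L1[5]=0 -> L2[0][2]=1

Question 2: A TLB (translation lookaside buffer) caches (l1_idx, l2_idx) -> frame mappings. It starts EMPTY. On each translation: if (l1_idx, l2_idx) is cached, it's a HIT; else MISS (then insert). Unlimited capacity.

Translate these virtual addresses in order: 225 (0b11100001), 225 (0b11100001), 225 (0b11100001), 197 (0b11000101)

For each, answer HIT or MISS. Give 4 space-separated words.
Answer: MISS HIT HIT MISS

Derivation:
vaddr=225: (7,0) not in TLB -> MISS, insert
vaddr=225: (7,0) in TLB -> HIT
vaddr=225: (7,0) in TLB -> HIT
vaddr=197: (6,0) not in TLB -> MISS, insert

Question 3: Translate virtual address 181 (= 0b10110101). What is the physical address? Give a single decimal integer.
Answer: 13

Derivation:
vaddr = 181 = 0b10110101
Split: l1_idx=5, l2_idx=2, offset=5
L1[5] = 0
L2[0][2] = 1
paddr = 1 * 8 + 5 = 13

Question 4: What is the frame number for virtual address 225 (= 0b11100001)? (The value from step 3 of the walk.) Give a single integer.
Answer: 38

Derivation:
vaddr = 225: l1_idx=7, l2_idx=0
L1[7] = 3; L2[3][0] = 38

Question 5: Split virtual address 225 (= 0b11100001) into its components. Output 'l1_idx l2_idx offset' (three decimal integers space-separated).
vaddr = 225 = 0b11100001
  top 3 bits -> l1_idx = 7
  next 2 bits -> l2_idx = 0
  bottom 3 bits -> offset = 1

Answer: 7 0 1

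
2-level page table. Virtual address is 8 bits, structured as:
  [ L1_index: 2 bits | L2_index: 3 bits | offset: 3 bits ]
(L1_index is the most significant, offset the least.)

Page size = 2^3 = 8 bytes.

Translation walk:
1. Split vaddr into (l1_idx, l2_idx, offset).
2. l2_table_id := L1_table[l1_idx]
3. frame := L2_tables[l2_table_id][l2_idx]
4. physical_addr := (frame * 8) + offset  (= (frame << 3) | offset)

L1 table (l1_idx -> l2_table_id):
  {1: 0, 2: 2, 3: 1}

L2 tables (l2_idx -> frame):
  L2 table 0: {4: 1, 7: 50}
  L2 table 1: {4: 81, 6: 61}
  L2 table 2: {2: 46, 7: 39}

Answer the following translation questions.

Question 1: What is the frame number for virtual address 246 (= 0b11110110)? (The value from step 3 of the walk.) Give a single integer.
Answer: 61

Derivation:
vaddr = 246: l1_idx=3, l2_idx=6
L1[3] = 1; L2[1][6] = 61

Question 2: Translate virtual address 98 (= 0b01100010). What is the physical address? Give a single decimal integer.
vaddr = 98 = 0b01100010
Split: l1_idx=1, l2_idx=4, offset=2
L1[1] = 0
L2[0][4] = 1
paddr = 1 * 8 + 2 = 10

Answer: 10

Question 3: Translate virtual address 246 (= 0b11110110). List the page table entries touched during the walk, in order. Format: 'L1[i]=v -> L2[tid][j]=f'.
Answer: L1[3]=1 -> L2[1][6]=61

Derivation:
vaddr = 246 = 0b11110110
Split: l1_idx=3, l2_idx=6, offset=6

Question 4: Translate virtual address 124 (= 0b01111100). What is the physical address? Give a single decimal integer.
Answer: 404

Derivation:
vaddr = 124 = 0b01111100
Split: l1_idx=1, l2_idx=7, offset=4
L1[1] = 0
L2[0][7] = 50
paddr = 50 * 8 + 4 = 404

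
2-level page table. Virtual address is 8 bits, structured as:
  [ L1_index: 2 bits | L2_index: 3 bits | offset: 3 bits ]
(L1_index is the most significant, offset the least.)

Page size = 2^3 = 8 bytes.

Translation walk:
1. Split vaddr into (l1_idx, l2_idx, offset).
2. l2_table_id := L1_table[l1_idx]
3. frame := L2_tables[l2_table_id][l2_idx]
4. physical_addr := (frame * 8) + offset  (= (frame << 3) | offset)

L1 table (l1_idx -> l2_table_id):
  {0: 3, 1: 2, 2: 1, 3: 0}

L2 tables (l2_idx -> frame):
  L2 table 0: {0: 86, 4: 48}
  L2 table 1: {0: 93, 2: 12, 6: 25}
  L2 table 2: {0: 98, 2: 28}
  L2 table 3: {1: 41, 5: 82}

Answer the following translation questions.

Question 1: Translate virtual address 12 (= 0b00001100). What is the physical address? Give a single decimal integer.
Answer: 332

Derivation:
vaddr = 12 = 0b00001100
Split: l1_idx=0, l2_idx=1, offset=4
L1[0] = 3
L2[3][1] = 41
paddr = 41 * 8 + 4 = 332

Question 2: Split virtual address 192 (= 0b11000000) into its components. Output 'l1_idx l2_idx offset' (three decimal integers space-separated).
vaddr = 192 = 0b11000000
  top 2 bits -> l1_idx = 3
  next 3 bits -> l2_idx = 0
  bottom 3 bits -> offset = 0

Answer: 3 0 0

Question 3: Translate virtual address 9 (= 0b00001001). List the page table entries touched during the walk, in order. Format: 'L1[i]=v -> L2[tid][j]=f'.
Answer: L1[0]=3 -> L2[3][1]=41

Derivation:
vaddr = 9 = 0b00001001
Split: l1_idx=0, l2_idx=1, offset=1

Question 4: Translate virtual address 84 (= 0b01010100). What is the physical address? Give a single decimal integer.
vaddr = 84 = 0b01010100
Split: l1_idx=1, l2_idx=2, offset=4
L1[1] = 2
L2[2][2] = 28
paddr = 28 * 8 + 4 = 228

Answer: 228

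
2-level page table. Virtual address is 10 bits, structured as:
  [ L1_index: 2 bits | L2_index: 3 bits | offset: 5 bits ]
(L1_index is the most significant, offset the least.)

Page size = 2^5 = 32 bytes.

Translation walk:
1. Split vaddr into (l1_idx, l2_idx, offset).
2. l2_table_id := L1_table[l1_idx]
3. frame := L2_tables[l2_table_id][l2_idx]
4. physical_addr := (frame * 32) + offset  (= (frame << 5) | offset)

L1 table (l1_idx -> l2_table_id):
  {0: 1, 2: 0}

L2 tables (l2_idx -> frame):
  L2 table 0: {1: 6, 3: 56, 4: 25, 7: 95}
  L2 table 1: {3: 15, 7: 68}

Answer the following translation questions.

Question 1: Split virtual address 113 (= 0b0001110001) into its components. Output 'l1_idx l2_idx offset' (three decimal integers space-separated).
Answer: 0 3 17

Derivation:
vaddr = 113 = 0b0001110001
  top 2 bits -> l1_idx = 0
  next 3 bits -> l2_idx = 3
  bottom 5 bits -> offset = 17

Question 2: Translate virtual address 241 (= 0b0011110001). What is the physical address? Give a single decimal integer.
Answer: 2193

Derivation:
vaddr = 241 = 0b0011110001
Split: l1_idx=0, l2_idx=7, offset=17
L1[0] = 1
L2[1][7] = 68
paddr = 68 * 32 + 17 = 2193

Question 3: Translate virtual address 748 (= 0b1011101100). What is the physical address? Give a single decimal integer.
vaddr = 748 = 0b1011101100
Split: l1_idx=2, l2_idx=7, offset=12
L1[2] = 0
L2[0][7] = 95
paddr = 95 * 32 + 12 = 3052

Answer: 3052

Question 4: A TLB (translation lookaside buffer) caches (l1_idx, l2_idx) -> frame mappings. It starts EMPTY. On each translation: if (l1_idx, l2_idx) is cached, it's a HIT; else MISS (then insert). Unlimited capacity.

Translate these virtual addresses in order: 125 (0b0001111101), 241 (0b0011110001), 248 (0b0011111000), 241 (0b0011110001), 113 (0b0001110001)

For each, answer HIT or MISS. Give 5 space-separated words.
Answer: MISS MISS HIT HIT HIT

Derivation:
vaddr=125: (0,3) not in TLB -> MISS, insert
vaddr=241: (0,7) not in TLB -> MISS, insert
vaddr=248: (0,7) in TLB -> HIT
vaddr=241: (0,7) in TLB -> HIT
vaddr=113: (0,3) in TLB -> HIT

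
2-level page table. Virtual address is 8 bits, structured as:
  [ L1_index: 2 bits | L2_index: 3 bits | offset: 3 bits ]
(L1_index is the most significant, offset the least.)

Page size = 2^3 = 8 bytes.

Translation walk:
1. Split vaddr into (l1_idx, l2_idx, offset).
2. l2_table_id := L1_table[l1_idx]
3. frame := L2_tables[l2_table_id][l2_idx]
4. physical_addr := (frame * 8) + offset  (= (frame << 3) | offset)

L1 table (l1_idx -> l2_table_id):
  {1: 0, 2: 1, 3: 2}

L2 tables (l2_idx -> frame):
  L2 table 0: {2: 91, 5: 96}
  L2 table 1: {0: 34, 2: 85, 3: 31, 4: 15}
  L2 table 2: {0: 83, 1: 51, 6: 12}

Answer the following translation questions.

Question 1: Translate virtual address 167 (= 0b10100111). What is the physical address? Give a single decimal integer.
vaddr = 167 = 0b10100111
Split: l1_idx=2, l2_idx=4, offset=7
L1[2] = 1
L2[1][4] = 15
paddr = 15 * 8 + 7 = 127

Answer: 127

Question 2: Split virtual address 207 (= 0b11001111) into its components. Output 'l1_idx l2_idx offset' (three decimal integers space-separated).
vaddr = 207 = 0b11001111
  top 2 bits -> l1_idx = 3
  next 3 bits -> l2_idx = 1
  bottom 3 bits -> offset = 7

Answer: 3 1 7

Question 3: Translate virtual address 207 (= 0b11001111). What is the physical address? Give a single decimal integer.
vaddr = 207 = 0b11001111
Split: l1_idx=3, l2_idx=1, offset=7
L1[3] = 2
L2[2][1] = 51
paddr = 51 * 8 + 7 = 415

Answer: 415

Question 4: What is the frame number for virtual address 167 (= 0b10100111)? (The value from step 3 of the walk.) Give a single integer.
vaddr = 167: l1_idx=2, l2_idx=4
L1[2] = 1; L2[1][4] = 15

Answer: 15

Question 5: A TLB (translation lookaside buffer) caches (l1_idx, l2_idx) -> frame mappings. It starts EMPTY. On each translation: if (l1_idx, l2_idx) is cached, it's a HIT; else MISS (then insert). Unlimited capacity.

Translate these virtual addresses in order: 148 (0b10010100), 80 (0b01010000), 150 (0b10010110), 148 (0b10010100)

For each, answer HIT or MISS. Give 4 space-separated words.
vaddr=148: (2,2) not in TLB -> MISS, insert
vaddr=80: (1,2) not in TLB -> MISS, insert
vaddr=150: (2,2) in TLB -> HIT
vaddr=148: (2,2) in TLB -> HIT

Answer: MISS MISS HIT HIT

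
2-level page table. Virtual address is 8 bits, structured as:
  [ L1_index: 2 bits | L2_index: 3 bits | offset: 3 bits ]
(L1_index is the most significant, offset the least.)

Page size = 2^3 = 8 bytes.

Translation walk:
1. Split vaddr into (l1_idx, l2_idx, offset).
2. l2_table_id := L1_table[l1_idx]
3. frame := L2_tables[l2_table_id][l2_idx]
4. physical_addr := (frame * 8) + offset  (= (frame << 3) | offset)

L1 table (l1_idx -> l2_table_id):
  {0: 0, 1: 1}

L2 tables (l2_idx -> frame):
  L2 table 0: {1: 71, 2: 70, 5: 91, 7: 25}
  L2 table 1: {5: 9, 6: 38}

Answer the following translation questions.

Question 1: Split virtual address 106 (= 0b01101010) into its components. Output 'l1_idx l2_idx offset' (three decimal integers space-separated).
vaddr = 106 = 0b01101010
  top 2 bits -> l1_idx = 1
  next 3 bits -> l2_idx = 5
  bottom 3 bits -> offset = 2

Answer: 1 5 2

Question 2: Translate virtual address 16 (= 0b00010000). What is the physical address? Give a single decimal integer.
vaddr = 16 = 0b00010000
Split: l1_idx=0, l2_idx=2, offset=0
L1[0] = 0
L2[0][2] = 70
paddr = 70 * 8 + 0 = 560

Answer: 560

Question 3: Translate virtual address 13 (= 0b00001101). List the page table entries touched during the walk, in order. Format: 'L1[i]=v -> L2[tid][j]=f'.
Answer: L1[0]=0 -> L2[0][1]=71

Derivation:
vaddr = 13 = 0b00001101
Split: l1_idx=0, l2_idx=1, offset=5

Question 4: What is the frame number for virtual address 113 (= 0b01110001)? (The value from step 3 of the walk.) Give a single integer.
vaddr = 113: l1_idx=1, l2_idx=6
L1[1] = 1; L2[1][6] = 38

Answer: 38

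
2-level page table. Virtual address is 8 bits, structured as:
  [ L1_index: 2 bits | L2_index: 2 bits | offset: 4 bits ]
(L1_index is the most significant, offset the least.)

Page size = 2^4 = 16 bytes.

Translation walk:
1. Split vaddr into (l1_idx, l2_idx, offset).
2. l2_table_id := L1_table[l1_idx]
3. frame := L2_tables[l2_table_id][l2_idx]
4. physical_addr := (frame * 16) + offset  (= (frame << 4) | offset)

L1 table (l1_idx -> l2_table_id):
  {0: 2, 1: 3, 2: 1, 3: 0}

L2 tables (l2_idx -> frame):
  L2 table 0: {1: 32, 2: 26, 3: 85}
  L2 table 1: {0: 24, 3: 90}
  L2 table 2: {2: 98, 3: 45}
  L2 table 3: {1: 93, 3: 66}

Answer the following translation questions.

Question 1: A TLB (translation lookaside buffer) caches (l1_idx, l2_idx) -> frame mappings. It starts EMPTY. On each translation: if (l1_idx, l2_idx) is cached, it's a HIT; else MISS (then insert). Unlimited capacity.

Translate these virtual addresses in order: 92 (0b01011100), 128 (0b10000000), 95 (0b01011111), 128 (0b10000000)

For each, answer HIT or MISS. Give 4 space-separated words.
Answer: MISS MISS HIT HIT

Derivation:
vaddr=92: (1,1) not in TLB -> MISS, insert
vaddr=128: (2,0) not in TLB -> MISS, insert
vaddr=95: (1,1) in TLB -> HIT
vaddr=128: (2,0) in TLB -> HIT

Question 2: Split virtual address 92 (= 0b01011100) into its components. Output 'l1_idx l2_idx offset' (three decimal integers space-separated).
vaddr = 92 = 0b01011100
  top 2 bits -> l1_idx = 1
  next 2 bits -> l2_idx = 1
  bottom 4 bits -> offset = 12

Answer: 1 1 12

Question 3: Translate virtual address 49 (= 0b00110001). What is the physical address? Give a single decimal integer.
vaddr = 49 = 0b00110001
Split: l1_idx=0, l2_idx=3, offset=1
L1[0] = 2
L2[2][3] = 45
paddr = 45 * 16 + 1 = 721

Answer: 721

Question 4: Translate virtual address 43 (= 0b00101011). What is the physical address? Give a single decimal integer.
vaddr = 43 = 0b00101011
Split: l1_idx=0, l2_idx=2, offset=11
L1[0] = 2
L2[2][2] = 98
paddr = 98 * 16 + 11 = 1579

Answer: 1579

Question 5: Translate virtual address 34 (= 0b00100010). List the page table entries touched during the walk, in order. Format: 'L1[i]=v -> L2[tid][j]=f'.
Answer: L1[0]=2 -> L2[2][2]=98

Derivation:
vaddr = 34 = 0b00100010
Split: l1_idx=0, l2_idx=2, offset=2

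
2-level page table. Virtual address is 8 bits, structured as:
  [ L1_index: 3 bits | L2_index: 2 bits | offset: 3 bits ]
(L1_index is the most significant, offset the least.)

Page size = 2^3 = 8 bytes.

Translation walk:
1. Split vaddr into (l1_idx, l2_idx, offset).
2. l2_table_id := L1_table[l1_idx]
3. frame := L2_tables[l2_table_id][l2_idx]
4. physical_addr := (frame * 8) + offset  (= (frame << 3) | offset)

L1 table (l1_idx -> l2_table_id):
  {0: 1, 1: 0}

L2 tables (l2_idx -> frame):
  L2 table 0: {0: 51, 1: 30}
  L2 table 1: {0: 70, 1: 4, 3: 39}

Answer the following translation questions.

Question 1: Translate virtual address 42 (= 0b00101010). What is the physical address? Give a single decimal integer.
vaddr = 42 = 0b00101010
Split: l1_idx=1, l2_idx=1, offset=2
L1[1] = 0
L2[0][1] = 30
paddr = 30 * 8 + 2 = 242

Answer: 242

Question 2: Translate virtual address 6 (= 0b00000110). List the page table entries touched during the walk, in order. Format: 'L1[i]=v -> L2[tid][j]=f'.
vaddr = 6 = 0b00000110
Split: l1_idx=0, l2_idx=0, offset=6

Answer: L1[0]=1 -> L2[1][0]=70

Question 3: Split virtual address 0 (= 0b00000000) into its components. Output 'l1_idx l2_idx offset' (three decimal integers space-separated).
vaddr = 0 = 0b00000000
  top 3 bits -> l1_idx = 0
  next 2 bits -> l2_idx = 0
  bottom 3 bits -> offset = 0

Answer: 0 0 0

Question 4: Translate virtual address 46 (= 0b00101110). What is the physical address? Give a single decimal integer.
Answer: 246

Derivation:
vaddr = 46 = 0b00101110
Split: l1_idx=1, l2_idx=1, offset=6
L1[1] = 0
L2[0][1] = 30
paddr = 30 * 8 + 6 = 246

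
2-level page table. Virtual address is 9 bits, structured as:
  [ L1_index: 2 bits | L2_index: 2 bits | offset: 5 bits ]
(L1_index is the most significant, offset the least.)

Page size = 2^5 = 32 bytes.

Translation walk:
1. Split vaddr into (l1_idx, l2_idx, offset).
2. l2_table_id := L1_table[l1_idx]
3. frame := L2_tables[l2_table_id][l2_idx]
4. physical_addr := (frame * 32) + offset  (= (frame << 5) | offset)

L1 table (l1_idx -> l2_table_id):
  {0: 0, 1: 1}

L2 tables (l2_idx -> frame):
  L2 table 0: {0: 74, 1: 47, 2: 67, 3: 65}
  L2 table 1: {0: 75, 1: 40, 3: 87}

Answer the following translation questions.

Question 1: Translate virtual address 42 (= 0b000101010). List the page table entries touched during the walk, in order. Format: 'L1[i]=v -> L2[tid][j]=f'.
vaddr = 42 = 0b000101010
Split: l1_idx=0, l2_idx=1, offset=10

Answer: L1[0]=0 -> L2[0][1]=47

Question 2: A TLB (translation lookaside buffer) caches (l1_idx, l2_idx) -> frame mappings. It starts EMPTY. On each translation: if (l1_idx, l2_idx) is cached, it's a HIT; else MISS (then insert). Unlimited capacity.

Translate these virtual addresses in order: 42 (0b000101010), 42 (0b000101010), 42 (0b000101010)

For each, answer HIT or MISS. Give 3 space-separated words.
Answer: MISS HIT HIT

Derivation:
vaddr=42: (0,1) not in TLB -> MISS, insert
vaddr=42: (0,1) in TLB -> HIT
vaddr=42: (0,1) in TLB -> HIT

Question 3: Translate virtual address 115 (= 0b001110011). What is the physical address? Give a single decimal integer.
Answer: 2099

Derivation:
vaddr = 115 = 0b001110011
Split: l1_idx=0, l2_idx=3, offset=19
L1[0] = 0
L2[0][3] = 65
paddr = 65 * 32 + 19 = 2099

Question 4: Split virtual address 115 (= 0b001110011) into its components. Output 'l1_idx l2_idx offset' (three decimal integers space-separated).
Answer: 0 3 19

Derivation:
vaddr = 115 = 0b001110011
  top 2 bits -> l1_idx = 0
  next 2 bits -> l2_idx = 3
  bottom 5 bits -> offset = 19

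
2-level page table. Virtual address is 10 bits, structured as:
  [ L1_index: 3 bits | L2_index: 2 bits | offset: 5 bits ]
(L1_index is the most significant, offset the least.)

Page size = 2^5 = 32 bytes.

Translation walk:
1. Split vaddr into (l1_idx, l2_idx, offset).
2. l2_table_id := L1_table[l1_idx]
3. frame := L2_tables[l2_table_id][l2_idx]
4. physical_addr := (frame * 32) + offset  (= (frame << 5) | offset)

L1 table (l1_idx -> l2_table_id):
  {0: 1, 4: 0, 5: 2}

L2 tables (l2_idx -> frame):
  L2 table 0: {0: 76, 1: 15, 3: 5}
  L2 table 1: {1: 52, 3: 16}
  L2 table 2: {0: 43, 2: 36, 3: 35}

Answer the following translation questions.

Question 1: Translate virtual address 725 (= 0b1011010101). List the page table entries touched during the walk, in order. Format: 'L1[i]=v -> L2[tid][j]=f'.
Answer: L1[5]=2 -> L2[2][2]=36

Derivation:
vaddr = 725 = 0b1011010101
Split: l1_idx=5, l2_idx=2, offset=21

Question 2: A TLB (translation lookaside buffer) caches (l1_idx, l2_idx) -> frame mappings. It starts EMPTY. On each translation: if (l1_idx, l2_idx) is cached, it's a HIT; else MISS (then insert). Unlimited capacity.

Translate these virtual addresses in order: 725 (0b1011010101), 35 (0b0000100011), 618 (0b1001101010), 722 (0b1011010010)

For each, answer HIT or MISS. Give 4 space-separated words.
vaddr=725: (5,2) not in TLB -> MISS, insert
vaddr=35: (0,1) not in TLB -> MISS, insert
vaddr=618: (4,3) not in TLB -> MISS, insert
vaddr=722: (5,2) in TLB -> HIT

Answer: MISS MISS MISS HIT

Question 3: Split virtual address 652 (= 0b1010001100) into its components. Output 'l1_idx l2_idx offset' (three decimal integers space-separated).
Answer: 5 0 12

Derivation:
vaddr = 652 = 0b1010001100
  top 3 bits -> l1_idx = 5
  next 2 bits -> l2_idx = 0
  bottom 5 bits -> offset = 12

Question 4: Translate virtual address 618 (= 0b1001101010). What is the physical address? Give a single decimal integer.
Answer: 170

Derivation:
vaddr = 618 = 0b1001101010
Split: l1_idx=4, l2_idx=3, offset=10
L1[4] = 0
L2[0][3] = 5
paddr = 5 * 32 + 10 = 170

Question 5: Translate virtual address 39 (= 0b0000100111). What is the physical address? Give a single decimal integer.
Answer: 1671

Derivation:
vaddr = 39 = 0b0000100111
Split: l1_idx=0, l2_idx=1, offset=7
L1[0] = 1
L2[1][1] = 52
paddr = 52 * 32 + 7 = 1671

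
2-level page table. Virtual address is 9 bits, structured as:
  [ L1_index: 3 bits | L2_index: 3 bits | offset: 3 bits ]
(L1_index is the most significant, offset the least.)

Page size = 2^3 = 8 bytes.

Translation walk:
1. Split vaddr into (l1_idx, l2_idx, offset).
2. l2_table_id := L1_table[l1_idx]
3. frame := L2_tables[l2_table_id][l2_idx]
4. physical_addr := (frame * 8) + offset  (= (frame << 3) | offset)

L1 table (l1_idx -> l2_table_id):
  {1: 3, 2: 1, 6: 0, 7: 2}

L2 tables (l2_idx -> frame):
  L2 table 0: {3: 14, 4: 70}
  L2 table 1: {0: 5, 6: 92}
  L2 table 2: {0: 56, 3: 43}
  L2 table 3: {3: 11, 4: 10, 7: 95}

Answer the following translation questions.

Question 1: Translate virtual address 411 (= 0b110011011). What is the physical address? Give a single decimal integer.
Answer: 115

Derivation:
vaddr = 411 = 0b110011011
Split: l1_idx=6, l2_idx=3, offset=3
L1[6] = 0
L2[0][3] = 14
paddr = 14 * 8 + 3 = 115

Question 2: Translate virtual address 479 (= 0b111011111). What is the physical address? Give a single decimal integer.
Answer: 351

Derivation:
vaddr = 479 = 0b111011111
Split: l1_idx=7, l2_idx=3, offset=7
L1[7] = 2
L2[2][3] = 43
paddr = 43 * 8 + 7 = 351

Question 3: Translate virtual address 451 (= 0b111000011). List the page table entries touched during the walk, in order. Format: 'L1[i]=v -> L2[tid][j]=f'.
vaddr = 451 = 0b111000011
Split: l1_idx=7, l2_idx=0, offset=3

Answer: L1[7]=2 -> L2[2][0]=56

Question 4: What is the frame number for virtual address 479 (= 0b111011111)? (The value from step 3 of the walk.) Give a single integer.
Answer: 43

Derivation:
vaddr = 479: l1_idx=7, l2_idx=3
L1[7] = 2; L2[2][3] = 43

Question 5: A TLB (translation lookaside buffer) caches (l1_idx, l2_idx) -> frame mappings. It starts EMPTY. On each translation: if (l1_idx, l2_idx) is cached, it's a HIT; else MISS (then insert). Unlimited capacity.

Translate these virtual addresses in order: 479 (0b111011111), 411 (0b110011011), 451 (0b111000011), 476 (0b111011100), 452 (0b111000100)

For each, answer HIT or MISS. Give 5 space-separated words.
Answer: MISS MISS MISS HIT HIT

Derivation:
vaddr=479: (7,3) not in TLB -> MISS, insert
vaddr=411: (6,3) not in TLB -> MISS, insert
vaddr=451: (7,0) not in TLB -> MISS, insert
vaddr=476: (7,3) in TLB -> HIT
vaddr=452: (7,0) in TLB -> HIT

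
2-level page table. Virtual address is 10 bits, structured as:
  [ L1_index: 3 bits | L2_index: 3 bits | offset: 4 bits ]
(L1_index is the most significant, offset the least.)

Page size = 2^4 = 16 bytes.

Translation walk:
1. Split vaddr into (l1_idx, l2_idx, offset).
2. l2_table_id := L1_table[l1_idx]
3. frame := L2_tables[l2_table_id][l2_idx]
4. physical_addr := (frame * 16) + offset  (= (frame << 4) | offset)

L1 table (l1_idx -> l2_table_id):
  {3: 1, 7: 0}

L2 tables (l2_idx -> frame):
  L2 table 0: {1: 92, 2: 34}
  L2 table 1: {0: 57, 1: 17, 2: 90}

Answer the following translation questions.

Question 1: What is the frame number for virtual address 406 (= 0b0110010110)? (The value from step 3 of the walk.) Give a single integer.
vaddr = 406: l1_idx=3, l2_idx=1
L1[3] = 1; L2[1][1] = 17

Answer: 17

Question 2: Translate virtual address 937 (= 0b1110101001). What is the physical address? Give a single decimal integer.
Answer: 553

Derivation:
vaddr = 937 = 0b1110101001
Split: l1_idx=7, l2_idx=2, offset=9
L1[7] = 0
L2[0][2] = 34
paddr = 34 * 16 + 9 = 553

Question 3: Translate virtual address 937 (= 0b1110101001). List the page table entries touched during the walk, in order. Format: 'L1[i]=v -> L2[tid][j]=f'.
Answer: L1[7]=0 -> L2[0][2]=34

Derivation:
vaddr = 937 = 0b1110101001
Split: l1_idx=7, l2_idx=2, offset=9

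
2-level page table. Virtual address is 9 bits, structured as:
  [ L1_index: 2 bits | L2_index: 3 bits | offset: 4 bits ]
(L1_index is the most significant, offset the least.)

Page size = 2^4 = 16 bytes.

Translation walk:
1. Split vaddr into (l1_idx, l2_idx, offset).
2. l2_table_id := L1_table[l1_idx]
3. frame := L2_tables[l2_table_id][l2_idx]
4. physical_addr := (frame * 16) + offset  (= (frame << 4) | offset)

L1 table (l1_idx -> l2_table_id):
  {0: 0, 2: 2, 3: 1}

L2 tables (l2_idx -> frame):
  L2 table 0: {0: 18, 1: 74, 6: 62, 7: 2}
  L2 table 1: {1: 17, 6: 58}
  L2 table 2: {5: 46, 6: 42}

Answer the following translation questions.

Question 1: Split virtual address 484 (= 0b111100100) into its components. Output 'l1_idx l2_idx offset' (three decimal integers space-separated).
Answer: 3 6 4

Derivation:
vaddr = 484 = 0b111100100
  top 2 bits -> l1_idx = 3
  next 3 bits -> l2_idx = 6
  bottom 4 bits -> offset = 4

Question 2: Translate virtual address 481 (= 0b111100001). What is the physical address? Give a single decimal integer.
Answer: 929

Derivation:
vaddr = 481 = 0b111100001
Split: l1_idx=3, l2_idx=6, offset=1
L1[3] = 1
L2[1][6] = 58
paddr = 58 * 16 + 1 = 929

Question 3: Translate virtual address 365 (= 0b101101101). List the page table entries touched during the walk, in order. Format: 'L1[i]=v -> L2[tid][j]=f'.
Answer: L1[2]=2 -> L2[2][6]=42

Derivation:
vaddr = 365 = 0b101101101
Split: l1_idx=2, l2_idx=6, offset=13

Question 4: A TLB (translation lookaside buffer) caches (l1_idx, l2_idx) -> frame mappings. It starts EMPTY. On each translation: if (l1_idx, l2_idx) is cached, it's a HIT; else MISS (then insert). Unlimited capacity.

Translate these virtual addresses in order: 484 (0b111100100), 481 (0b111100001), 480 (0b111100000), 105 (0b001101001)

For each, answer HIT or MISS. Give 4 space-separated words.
Answer: MISS HIT HIT MISS

Derivation:
vaddr=484: (3,6) not in TLB -> MISS, insert
vaddr=481: (3,6) in TLB -> HIT
vaddr=480: (3,6) in TLB -> HIT
vaddr=105: (0,6) not in TLB -> MISS, insert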